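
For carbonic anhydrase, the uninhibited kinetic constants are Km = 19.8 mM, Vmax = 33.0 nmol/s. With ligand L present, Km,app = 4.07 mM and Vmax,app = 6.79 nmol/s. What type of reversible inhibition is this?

uncompetitive

Both Km and Vmax decrease by the same factor (~4.86-fold) — characteristic of uncompetitive inhibition.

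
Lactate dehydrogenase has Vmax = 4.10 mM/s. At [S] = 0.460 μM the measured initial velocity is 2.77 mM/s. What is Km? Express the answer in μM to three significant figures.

0.221 μM

From v = Vmax[S]/(Km+[S]), Km = [S](Vmax − v)/v.
Km = 0.460 × (4.10 − 2.77) / 2.77 = 0.6118/2.77 = 0.221 μM.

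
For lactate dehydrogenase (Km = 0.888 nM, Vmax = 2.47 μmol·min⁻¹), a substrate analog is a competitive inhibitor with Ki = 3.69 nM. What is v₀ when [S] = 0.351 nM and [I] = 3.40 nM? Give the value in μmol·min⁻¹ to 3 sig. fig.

With α = 1 + [I]/Ki = 1 + 3.40/3.69 = 1.921, the competitive rate law is v = Vmax[S] / (αKm + [S]).
v = 2.47×0.351 / (1.921×0.888 + 0.351) = 0.8670/2.057 = 0.421 μmol·min⁻¹.

0.421 μmol·min⁻¹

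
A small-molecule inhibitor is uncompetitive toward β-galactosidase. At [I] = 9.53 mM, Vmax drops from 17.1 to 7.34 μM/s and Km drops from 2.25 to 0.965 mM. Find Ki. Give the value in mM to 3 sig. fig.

Uncompetitive: Vmax,app = Vmax/α (and Km,app = Km/α) with α = 1 + [I]/Ki.
α = Vmax/Vmax,app = 17.1/7.34 = 2.330.
Ki = [I]/(α − 1) = 9.53/1.330 = 7.17 mM.

7.17 mM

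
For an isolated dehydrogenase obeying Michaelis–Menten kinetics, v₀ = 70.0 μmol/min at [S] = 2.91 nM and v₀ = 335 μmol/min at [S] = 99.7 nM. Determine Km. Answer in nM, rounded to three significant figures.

In reciprocal form, 1/v = (Km/Vmax)·(1/[S]) + 1/Vmax. The two points give (1/[S], 1/v) = (0.3436, 0.01429) and (0.01003, 0.002985).
Slope = (0.01429 − 0.002985)/(0.3436 − 0.01003) = 0.03387; intercept = 0.01429 − 0.03387×0.3436 = 0.002645.
Vmax = 1/intercept = 378 μmol/min; Km = slope × Vmax = 0.03387 × 378 = 12.8 nM.

12.8 nM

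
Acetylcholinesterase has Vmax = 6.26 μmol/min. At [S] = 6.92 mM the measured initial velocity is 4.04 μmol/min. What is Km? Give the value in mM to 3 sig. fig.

3.80 mM

v/Vmax = 4.04/6.26 = 0.6454 = [S]/(Km+[S]).
So Km + [S] = [S]/0.6454 = 10.72 mM, giving Km = 10.72 − 6.92 = 3.80 mM.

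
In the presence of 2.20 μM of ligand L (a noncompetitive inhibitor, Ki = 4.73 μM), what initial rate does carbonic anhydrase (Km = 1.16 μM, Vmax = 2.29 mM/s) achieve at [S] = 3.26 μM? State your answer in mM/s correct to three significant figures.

1.15 mM/s

α = 1 + [I]/Ki = 1 + 2.20/4.73 = 1.465.
For a noncompetitive inhibitor, Vmax is reduced to Vmax/α while Km is unchanged: Km,app = 1.16 μM, Vmax,app = 1.56 mM/s.
v = Vmax,app·[S]/(Km,app + [S]) = 1.56 × 3.26/(1.16 + 3.26) = 1.15 mM/s.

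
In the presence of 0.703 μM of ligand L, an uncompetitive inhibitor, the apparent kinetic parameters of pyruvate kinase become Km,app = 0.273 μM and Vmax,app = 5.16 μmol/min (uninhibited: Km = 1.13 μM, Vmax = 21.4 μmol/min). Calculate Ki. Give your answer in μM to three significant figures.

Uncompetitive: Vmax,app = Vmax/α (and Km,app = Km/α) with α = 1 + [I]/Ki.
α = Vmax/Vmax,app = 21.4/5.16 = 4.147.
Since α = 1 + [I]/Ki, [I]/Ki = 4.147 − 1 = 3.147 and Ki = 0.703/3.147 = 0.223 μM.

0.223 μM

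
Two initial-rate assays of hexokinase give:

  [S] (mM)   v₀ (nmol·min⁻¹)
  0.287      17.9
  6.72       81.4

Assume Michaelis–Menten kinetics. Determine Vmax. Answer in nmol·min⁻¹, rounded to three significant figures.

96.7 nmol·min⁻¹

In reciprocal form, 1/v = (Km/Vmax)·(1/[S]) + 1/Vmax. The two points give (1/[S], 1/v) = (3.484, 0.05587) and (0.1488, 0.01229).
Slope = (0.05587 − 0.01229)/(3.484 − 0.1488) = 0.01307; intercept = 0.05587 − 0.01307×3.484 = 0.01034.
Vmax = 1/intercept = 96.7 nmol·min⁻¹; Km = slope × Vmax = 0.01307 × 96.7 = 1.26 mM.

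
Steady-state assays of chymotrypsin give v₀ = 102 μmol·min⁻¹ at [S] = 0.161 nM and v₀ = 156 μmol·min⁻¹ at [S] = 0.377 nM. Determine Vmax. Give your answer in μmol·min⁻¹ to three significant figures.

From v = Vmax[S]/(Km+[S]), each point gives Vmax = v(Km+[S])/[S].
Equating: 102(Km+0.161)/0.161 = 156(Km+0.377)/0.377.
633.5·Km + 102 = 413.8·Km + 156, so (633.5 − 413.8)·Km = 156 − 102.
Km = 54.00/219.7 = 0.246 nM; then Vmax = 102(0.246+0.161)/0.161 = 258 μmol·min⁻¹.

258 μmol·min⁻¹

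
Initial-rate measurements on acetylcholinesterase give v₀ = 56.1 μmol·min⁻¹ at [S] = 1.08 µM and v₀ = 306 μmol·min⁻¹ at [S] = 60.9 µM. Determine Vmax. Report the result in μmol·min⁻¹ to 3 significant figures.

In reciprocal form, 1/v = (Km/Vmax)·(1/[S]) + 1/Vmax. The two points give (1/[S], 1/v) = (0.9259, 0.01783) and (0.01642, 0.003268).
Slope = (0.01783 − 0.003268)/(0.9259 − 0.01642) = 0.01601; intercept = 0.01783 − 0.01601×0.9259 = 0.003005.
Vmax = 1/intercept = 333 μmol·min⁻¹; Km = slope × Vmax = 0.01601 × 333 = 5.33 µM.

333 μmol·min⁻¹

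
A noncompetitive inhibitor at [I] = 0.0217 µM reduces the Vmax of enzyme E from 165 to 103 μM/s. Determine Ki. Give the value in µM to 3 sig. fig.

Noncompetitive: Vmax,app = Vmax/α with α = 1 + [I]/Ki.
α = Vmax/Vmax,app = 165/103 = 1.602.
Ki = [I]/(α − 1) = 0.0217/0.6019 = 0.0361 µM.

0.0361 µM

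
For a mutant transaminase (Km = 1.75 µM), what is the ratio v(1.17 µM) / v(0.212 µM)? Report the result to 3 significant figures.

Since Vmax cancels, v₂/v₁ = [S]₂(Km+[S]₁) / [S]₁(Km+[S]₂).
= 1.17×(1.75+0.212) / (0.212×(1.75+1.17)) = 2.296/0.6190 = 3.71.

3.71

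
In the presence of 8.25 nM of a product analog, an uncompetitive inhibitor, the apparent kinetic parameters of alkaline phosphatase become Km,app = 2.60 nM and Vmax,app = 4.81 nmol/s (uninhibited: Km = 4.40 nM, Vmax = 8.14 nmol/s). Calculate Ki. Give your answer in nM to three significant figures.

Uncompetitive: Vmax,app = Vmax/α (and Km,app = Km/α) with α = 1 + [I]/Ki.
α = Vmax/Vmax,app = 8.14/4.81 = 1.692.
Ki = [I]/(α − 1) = 8.25/0.6923 = 11.9 nM.

11.9 nM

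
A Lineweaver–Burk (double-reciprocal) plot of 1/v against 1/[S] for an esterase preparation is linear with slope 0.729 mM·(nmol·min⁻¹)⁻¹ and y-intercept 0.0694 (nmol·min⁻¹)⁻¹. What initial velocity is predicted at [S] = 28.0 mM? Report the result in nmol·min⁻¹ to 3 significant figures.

10.5 nmol·min⁻¹

The y-intercept is 1/Vmax, so Vmax = 1/0.0694 = 14.4 nmol·min⁻¹.
The slope is Km/Vmax, so Km = 0.729 × 14.4 = 10.5 mM.
Then v = 14.4 × 28.0/(10.5 + 28.0) = 10.5 nmol·min⁻¹.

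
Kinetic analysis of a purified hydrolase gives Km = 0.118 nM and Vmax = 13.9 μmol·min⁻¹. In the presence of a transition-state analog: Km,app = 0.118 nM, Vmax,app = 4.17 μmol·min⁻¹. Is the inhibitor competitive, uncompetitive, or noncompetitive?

Vmax decreases (13.9 → 4.17 μmol·min⁻¹) while Km is unchanged — pure noncompetitive inhibition.

noncompetitive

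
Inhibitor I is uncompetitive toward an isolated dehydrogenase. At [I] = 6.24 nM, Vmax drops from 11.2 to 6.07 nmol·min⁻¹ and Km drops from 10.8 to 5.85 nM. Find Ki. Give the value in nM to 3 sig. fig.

Uncompetitive: Vmax,app = Vmax/α (and Km,app = Km/α) with α = 1 + [I]/Ki.
α = Vmax/Vmax,app = 11.2/6.07 = 1.845.
Ki = [I]/(α − 1) = 6.24/0.8451 = 7.38 nM.

7.38 nM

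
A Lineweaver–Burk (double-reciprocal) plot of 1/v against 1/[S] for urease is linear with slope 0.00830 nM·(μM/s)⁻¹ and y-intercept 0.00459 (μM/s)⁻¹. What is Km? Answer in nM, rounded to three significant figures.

y-intercept = 1/Vmax ⇒ Vmax = 218 μM/s; slope = Km/Vmax ⇒ Km = slope × Vmax.
Km = 0.00830 × 218 = 1.81 nM.

1.81 nM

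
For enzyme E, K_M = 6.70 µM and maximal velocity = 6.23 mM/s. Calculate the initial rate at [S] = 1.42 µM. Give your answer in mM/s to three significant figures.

v = Vmax·[S]/(Km + [S]) = 6.23 × 1.42 / (6.70 + 1.42)
  = 8.847 / 8.120 = 1.09 mM/s.

1.09 mM/s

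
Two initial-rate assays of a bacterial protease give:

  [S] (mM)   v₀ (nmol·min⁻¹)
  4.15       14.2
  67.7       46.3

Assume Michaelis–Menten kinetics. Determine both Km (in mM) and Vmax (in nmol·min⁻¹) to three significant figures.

Km = 11.7 mM; Vmax = 54.3 nmol·min⁻¹

From v = Vmax[S]/(Km+[S]), each point gives Vmax = v(Km+[S])/[S].
Equating: 14.2(Km+4.15)/4.15 = 46.3(Km+67.7)/67.7.
3.422·Km + 14.2 = 0.6839·Km + 46.3, so (3.422 − 0.6839)·Km = 46.3 − 14.2.
Km = 32.10/2.738 = 11.7 mM; then Vmax = 14.2(11.7+4.15)/4.15 = 54.3 nmol·min⁻¹.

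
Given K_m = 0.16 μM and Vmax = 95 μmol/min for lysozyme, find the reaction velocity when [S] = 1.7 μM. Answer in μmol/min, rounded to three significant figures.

86.8 μmol/min

v = Vmax·[S]/(Km + [S]) = 95 × 1.7 / (0.16 + 1.7)
  = 161.5 / 1.860 = 86.8 μmol/min.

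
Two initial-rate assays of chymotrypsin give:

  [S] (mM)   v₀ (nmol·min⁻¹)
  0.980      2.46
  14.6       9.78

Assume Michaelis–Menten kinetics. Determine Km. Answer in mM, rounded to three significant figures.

In reciprocal form, 1/v = (Km/Vmax)·(1/[S]) + 1/Vmax. The two points give (1/[S], 1/v) = (1.020, 0.4065) and (0.06849, 0.1022).
Slope = (0.4065 − 0.1022)/(1.020 − 0.06849) = 0.3196; intercept = 0.4065 − 0.3196×1.020 = 0.08036.
Vmax = 1/intercept = 12.4 nmol·min⁻¹; Km = slope × Vmax = 0.3196 × 12.4 = 3.98 mM.

3.98 mM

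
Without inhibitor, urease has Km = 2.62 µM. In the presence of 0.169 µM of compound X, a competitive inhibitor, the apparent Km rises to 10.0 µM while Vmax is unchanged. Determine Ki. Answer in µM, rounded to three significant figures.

Competitive: Km,app = α·Km with α = 1 + [I]/Ki.
α = Km,app/Km = 10.0/2.62 = 3.817.
Ki = [I]/(α − 1) = 0.169/2.817 = 0.0600 µM.

0.0600 µM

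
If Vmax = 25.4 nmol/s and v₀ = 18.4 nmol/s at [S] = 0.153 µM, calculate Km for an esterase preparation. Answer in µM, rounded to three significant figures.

0.0582 µM

From v = Vmax[S]/(Km+[S]), Km = [S](Vmax − v)/v.
Km = 0.153 × (25.4 − 18.4) / 18.4 = 1.071/18.4 = 0.0582 µM.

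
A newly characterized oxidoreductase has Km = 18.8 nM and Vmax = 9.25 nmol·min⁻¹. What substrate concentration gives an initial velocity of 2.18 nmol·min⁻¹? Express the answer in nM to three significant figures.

5.80 nM

The required fractional saturation is v/Vmax = 2.18/9.25 = 0.2357.
Then [S]/(Km+[S]) = 0.2357 ⇒ [S] = 18.8 × 0.2357/(1 − 0.2357) = 5.80 nM.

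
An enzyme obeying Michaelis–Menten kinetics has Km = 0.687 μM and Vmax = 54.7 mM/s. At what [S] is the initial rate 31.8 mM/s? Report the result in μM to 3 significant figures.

0.954 μM

Rearranging v = Vmax[S]/(Km+[S]) gives [S] = Km·v/(Vmax − v).
[S] = 0.687 × 31.8 / (54.7 − 31.8) = 21.85/22.90 = 0.954 μM.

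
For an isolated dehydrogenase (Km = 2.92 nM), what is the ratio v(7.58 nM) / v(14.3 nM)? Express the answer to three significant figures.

The fractional saturations are [S]/(Km+[S]) = 14.3/17.22 = 0.8304 and 7.58/10.50 = 0.7219.
v₂/v₁ is just their ratio: 0.7219/0.8304 = 0.869.

0.869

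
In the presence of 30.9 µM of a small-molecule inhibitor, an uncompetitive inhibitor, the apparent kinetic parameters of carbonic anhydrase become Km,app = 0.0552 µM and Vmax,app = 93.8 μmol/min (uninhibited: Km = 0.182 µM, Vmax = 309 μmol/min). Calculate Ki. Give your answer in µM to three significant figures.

13.5 µM

Uncompetitive: Vmax,app = Vmax/α (and Km,app = Km/α) with α = 1 + [I]/Ki.
α = Vmax/Vmax,app = 309/93.8 = 3.294.
Ki = [I]/(α − 1) = 30.9/2.294 = 13.5 µM.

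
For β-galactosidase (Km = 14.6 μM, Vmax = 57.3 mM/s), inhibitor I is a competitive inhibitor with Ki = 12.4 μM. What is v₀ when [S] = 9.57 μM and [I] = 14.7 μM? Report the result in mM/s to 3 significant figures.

With α = 1 + [I]/Ki = 1 + 14.7/12.4 = 2.185, the competitive rate law is v = Vmax[S] / (αKm + [S]).
v = 57.3×9.57 / (2.185×14.6 + 9.57) = 548.4/41.48 = 13.2 mM/s.

13.2 mM/s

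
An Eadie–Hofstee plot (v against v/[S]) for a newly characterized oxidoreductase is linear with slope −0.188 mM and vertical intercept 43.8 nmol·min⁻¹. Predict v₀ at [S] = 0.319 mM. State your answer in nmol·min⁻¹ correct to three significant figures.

In the Eadie–Hofstee form v = Vmax − Km·(v/[S]), the slope is −Km and the intercept is Vmax, so Km = 0.188 mM and Vmax = 43.8 nmol·min⁻¹.
v = 43.8 × 0.319/(0.188 + 0.319) = 27.6 nmol·min⁻¹.

27.6 nmol·min⁻¹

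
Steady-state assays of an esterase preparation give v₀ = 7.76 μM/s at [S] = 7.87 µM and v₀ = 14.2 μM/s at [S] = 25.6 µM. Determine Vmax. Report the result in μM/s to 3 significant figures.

22.5 μM/s

In reciprocal form, 1/v = (Km/Vmax)·(1/[S]) + 1/Vmax. The two points give (1/[S], 1/v) = (0.1271, 0.1289) and (0.03906, 0.07042).
Slope = (0.1289 − 0.07042)/(0.1271 − 0.03906) = 0.6641; intercept = 0.1289 − 0.6641×0.1271 = 0.04448.
Vmax = 1/intercept = 22.5 μM/s; Km = slope × Vmax = 0.6641 × 22.5 = 14.9 µM.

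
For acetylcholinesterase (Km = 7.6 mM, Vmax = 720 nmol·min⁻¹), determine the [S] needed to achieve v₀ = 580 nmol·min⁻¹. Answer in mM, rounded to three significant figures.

31.5 mM

Rearranging v = Vmax[S]/(Km+[S]) gives [S] = Km·v/(Vmax − v).
[S] = 7.6 × 580 / (720 − 580) = 4408/140.0 = 31.5 mM.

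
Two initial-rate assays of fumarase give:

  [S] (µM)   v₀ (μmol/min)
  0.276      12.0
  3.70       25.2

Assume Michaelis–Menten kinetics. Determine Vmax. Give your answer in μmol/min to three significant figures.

In reciprocal form, 1/v = (Km/Vmax)·(1/[S]) + 1/Vmax. The two points give (1/[S], 1/v) = (3.623, 0.08333) and (0.2703, 0.03968).
Slope = (0.08333 − 0.03968)/(3.623 − 0.2703) = 0.01302; intercept = 0.08333 − 0.01302×3.623 = 0.03616.
Vmax = 1/intercept = 27.7 μmol/min; Km = slope × Vmax = 0.01302 × 27.7 = 0.360 µM.

27.7 μmol/min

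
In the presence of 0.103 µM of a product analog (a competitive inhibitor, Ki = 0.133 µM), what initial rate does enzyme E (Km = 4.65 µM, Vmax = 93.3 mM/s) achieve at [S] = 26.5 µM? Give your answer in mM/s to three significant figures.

With α = 1 + [I]/Ki = 1 + 0.103/0.133 = 1.774, the competitive rate law is v = Vmax[S] / (αKm + [S]).
v = 93.3×26.5 / (1.774×4.65 + 26.5) = 2472/34.75 = 71.1 mM/s.

71.1 mM/s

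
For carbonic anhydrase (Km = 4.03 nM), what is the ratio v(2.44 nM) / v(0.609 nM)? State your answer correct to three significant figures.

Since Vmax cancels, v₂/v₁ = [S]₂(Km+[S]₁) / [S]₁(Km+[S]₂).
= 2.44×(4.03+0.609) / (0.609×(4.03+2.44)) = 11.32/3.940 = 2.87.

2.87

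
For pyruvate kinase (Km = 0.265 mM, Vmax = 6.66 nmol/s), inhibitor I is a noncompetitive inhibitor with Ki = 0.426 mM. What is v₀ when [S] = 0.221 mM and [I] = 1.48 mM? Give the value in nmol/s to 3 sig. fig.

With α = 1 + [I]/Ki = 1 + 1.48/0.426 = 4.474, the noncompetitive rate law is v = (Vmax/α)·[S] / (Km + [S]).
v = (6.66/4.474)×0.221 / (0.265 + 0.221) = 0.3290/0.4860 = 0.677 nmol/s.

0.677 nmol/s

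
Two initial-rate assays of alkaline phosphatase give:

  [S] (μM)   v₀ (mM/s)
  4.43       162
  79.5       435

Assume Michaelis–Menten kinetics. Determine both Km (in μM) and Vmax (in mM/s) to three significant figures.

From v = Vmax[S]/(Km+[S]), each point gives Vmax = v(Km+[S])/[S].
Equating: 162(Km+4.43)/4.43 = 435(Km+79.5)/79.5.
36.57·Km + 162 = 5.472·Km + 435, so (36.57 − 5.472)·Km = 435 − 162.
Km = 273.0/31.10 = 8.78 μM; then Vmax = 162(8.78+4.43)/4.43 = 483 mM/s.

Km = 8.78 μM; Vmax = 483 mM/s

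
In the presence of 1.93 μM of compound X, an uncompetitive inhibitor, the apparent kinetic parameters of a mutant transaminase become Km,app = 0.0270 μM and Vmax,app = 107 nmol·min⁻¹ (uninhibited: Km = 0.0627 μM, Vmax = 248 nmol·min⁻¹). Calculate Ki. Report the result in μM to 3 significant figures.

1.46 μM

Uncompetitive: Vmax,app = Vmax/α (and Km,app = Km/α) with α = 1 + [I]/Ki.
α = Vmax/Vmax,app = 248/107 = 2.318.
Since α = 1 + [I]/Ki, [I]/Ki = 2.318 − 1 = 1.318 and Ki = 1.93/1.318 = 1.46 μM.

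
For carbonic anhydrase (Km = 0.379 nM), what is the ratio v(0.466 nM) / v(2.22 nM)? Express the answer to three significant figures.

0.646

The fractional saturations are [S]/(Km+[S]) = 2.22/2.599 = 0.8542 and 0.466/0.8450 = 0.5515.
v₂/v₁ is just their ratio: 0.5515/0.8542 = 0.646.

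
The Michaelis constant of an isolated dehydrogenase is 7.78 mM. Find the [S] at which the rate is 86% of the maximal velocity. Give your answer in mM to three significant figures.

v/Vmax = [S]/(Km+[S]) = 0.86, so [S] = Km·0.86/(1 − 0.86) = 7.78 × 6.143.
[S] = 47.8 mM.

47.8 mM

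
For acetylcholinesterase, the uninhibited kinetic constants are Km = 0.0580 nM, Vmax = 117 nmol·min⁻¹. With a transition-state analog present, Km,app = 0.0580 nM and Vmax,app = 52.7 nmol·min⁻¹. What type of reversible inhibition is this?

noncompetitive

Vmax decreases (117 → 52.7 nmol·min⁻¹) while Km is unchanged — pure noncompetitive inhibition.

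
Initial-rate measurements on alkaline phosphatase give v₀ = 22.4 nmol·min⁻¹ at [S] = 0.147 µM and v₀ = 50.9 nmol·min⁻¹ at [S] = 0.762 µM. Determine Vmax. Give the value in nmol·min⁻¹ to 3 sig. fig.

From v = Vmax[S]/(Km+[S]), each point gives Vmax = v(Km+[S])/[S].
Equating: 22.4(Km+0.147)/0.147 = 50.9(Km+0.762)/0.762.
152.4·Km + 22.4 = 66.80·Km + 50.9, so (152.4 − 66.80)·Km = 50.9 − 22.4.
Km = 28.50/85.58 = 0.333 µM; then Vmax = 22.4(0.333+0.147)/0.147 = 73.1 nmol·min⁻¹.

73.1 nmol·min⁻¹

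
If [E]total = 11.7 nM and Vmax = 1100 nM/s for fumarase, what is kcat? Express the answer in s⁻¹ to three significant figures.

94.0 s⁻¹

kcat = Vmax/[E]total = 1100 nM/s / 11.7 nM = 94.0 s⁻¹.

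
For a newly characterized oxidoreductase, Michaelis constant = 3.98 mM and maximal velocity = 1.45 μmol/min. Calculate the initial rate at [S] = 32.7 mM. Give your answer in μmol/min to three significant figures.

v = Vmax·[S]/(Km + [S]) = 1.45 × 32.7 / (3.98 + 32.7)
  = 47.42 / 36.68 = 1.29 μmol/min.

1.29 μmol/min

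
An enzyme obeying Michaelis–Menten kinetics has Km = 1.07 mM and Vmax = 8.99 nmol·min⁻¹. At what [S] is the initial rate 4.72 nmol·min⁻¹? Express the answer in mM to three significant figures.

Rearranging v = Vmax[S]/(Km+[S]) gives [S] = Km·v/(Vmax − v).
[S] = 1.07 × 4.72 / (8.99 − 4.72) = 5.050/4.270 = 1.18 mM.

1.18 mM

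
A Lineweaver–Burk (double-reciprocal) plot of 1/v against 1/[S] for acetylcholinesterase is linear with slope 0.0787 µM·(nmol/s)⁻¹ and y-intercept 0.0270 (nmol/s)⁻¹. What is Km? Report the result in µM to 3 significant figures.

y-intercept = 1/Vmax ⇒ Vmax = 37.0 nmol/s; slope = Km/Vmax ⇒ Km = slope × Vmax.
Km = 0.0787 × 37.0 = 2.91 µM.

2.91 µM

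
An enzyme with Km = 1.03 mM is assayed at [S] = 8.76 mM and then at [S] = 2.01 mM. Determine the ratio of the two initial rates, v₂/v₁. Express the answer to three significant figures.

The fractional saturations are [S]/(Km+[S]) = 8.76/9.790 = 0.8948 and 2.01/3.040 = 0.6612.
v₂/v₁ is just their ratio: 0.6612/0.8948 = 0.739.

0.739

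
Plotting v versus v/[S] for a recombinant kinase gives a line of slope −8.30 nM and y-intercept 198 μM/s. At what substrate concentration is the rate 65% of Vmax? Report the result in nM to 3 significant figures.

The Eadie–Hofstee slope gives Km = 8.30 nM (slope = −Km).
v/Vmax = [S]/(Km+[S]) = 0.65 ⇒ [S] = Km·0.65/(1−0.65) = 8.30 × 1.857 = 15.4 nM.

15.4 nM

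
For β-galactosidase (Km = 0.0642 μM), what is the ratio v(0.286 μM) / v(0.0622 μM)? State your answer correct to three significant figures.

The fractional saturations are [S]/(Km+[S]) = 0.0622/0.1264 = 0.4921 and 0.286/0.3502 = 0.8167.
v₂/v₁ is just their ratio: 0.8167/0.4921 = 1.66.

1.66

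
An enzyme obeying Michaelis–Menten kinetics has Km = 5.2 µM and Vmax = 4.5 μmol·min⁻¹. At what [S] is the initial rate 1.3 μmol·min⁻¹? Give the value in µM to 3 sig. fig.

2.11 µM

The required fractional saturation is v/Vmax = 1.3/4.5 = 0.2889.
Then [S]/(Km+[S]) = 0.2889 ⇒ [S] = 5.2 × 0.2889/(1 − 0.2889) = 2.11 µM.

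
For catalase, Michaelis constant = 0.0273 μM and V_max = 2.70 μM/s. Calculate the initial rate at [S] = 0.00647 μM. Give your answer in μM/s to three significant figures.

0.517 μM/s

[S]/(Km+[S]) = 0.00647/0.03377 = 0.1916, the fractional saturation.
v = 0.1916 × Vmax = 0.1916 × 2.70 = 0.517 μM/s.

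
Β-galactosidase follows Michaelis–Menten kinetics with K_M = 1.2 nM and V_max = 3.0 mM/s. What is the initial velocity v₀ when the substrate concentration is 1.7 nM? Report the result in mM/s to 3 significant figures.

v = Vmax·[S]/(Km + [S]) = 3.0 × 1.7 / (1.2 + 1.7)
  = 5.100 / 2.900 = 1.76 mM/s.

1.76 mM/s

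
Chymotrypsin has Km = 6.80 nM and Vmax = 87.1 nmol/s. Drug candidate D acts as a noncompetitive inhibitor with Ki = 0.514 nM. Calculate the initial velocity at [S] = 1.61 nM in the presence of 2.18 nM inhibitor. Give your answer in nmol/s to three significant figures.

With α = 1 + [I]/Ki = 1 + 2.18/0.514 = 5.241, the noncompetitive rate law is v = (Vmax/α)·[S] / (Km + [S]).
v = (87.1/5.241)×1.61 / (6.80 + 1.61) = 26.76/8.410 = 3.18 nmol/s.

3.18 nmol/s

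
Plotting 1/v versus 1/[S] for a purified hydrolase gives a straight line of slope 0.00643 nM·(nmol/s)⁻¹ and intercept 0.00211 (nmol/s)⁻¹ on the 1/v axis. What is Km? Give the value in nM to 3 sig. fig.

y-intercept = 1/Vmax ⇒ Vmax = 474 nmol/s; slope = Km/Vmax ⇒ Km = slope × Vmax.
Km = 0.00643 × 474 = 3.05 nM.

3.05 nM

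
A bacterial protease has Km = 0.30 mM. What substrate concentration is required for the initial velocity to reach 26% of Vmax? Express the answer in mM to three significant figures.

v/Vmax = [S]/(Km+[S]) = 0.26, so [S] = Km·0.26/(1 − 0.26) = 0.30 × 0.3514.
[S] = 0.105 mM.

0.105 mM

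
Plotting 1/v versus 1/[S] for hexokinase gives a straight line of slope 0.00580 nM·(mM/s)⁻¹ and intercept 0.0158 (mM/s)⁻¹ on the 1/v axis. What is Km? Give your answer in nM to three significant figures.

0.367 nM

y-intercept = 1/Vmax ⇒ Vmax = 63.3 mM/s; slope = Km/Vmax ⇒ Km = slope × Vmax.
Km = 0.00580 × 63.3 = 0.367 nM.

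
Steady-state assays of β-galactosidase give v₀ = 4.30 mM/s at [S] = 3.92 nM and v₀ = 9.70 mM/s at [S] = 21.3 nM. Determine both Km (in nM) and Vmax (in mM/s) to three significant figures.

Km = 8.42 nM; Vmax = 13.5 mM/s

From v = Vmax[S]/(Km+[S]), each point gives Vmax = v(Km+[S])/[S].
Equating: 4.30(Km+3.92)/3.92 = 9.70(Km+21.3)/21.3.
1.097·Km + 4.30 = 0.4554·Km + 9.70, so (1.097 − 0.4554)·Km = 9.70 − 4.30.
Km = 5.400/0.6415 = 8.42 nM; then Vmax = 4.30(8.42+3.92)/3.92 = 13.5 mM/s.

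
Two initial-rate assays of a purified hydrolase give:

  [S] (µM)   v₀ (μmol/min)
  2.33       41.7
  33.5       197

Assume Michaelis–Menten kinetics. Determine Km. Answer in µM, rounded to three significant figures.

12.9 µM

From v = Vmax[S]/(Km+[S]), each point gives Vmax = v(Km+[S])/[S].
Equating: 41.7(Km+2.33)/2.33 = 197(Km+33.5)/33.5.
17.90·Km + 41.7 = 5.881·Km + 197, so (17.90 − 5.881)·Km = 197 − 41.7.
Km = 155.3/12.02 = 12.9 µM; then Vmax = 41.7(12.9+2.33)/2.33 = 273 μmol/min.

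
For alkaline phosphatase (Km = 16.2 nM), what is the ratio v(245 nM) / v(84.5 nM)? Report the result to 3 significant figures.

1.12

The fractional saturations are [S]/(Km+[S]) = 84.5/100.7 = 0.8391 and 245/261.2 = 0.9380.
v₂/v₁ is just their ratio: 0.9380/0.8391 = 1.12.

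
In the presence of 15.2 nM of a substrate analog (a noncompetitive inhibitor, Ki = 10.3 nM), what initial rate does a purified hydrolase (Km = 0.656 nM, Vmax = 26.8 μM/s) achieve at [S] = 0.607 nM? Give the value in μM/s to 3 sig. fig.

With α = 1 + [I]/Ki = 1 + 15.2/10.3 = 2.476, the noncompetitive rate law is v = (Vmax/α)·[S] / (Km + [S]).
v = (26.8/2.476)×0.607 / (0.656 + 0.607) = 6.571/1.263 = 5.20 μM/s.

5.20 μM/s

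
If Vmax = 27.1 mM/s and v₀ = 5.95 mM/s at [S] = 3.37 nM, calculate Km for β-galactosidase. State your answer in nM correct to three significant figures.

v/Vmax = 5.95/27.1 = 0.2196 = [S]/(Km+[S]).
So Km + [S] = [S]/0.2196 = 15.35 nM, giving Km = 15.35 − 3.37 = 12.0 nM.

12.0 nM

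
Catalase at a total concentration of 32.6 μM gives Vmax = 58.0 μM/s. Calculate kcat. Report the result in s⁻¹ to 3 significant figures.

1.78 s⁻¹

kcat = Vmax/[E]total = 58.0 μM/s / 32.6 μM = 1.78 s⁻¹.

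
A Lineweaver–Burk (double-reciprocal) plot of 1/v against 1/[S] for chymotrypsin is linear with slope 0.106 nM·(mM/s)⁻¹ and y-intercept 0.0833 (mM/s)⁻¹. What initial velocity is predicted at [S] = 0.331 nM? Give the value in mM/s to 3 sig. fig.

The y-intercept is 1/Vmax, so Vmax = 1/0.0833 = 12.0 mM/s.
The slope is Km/Vmax, so Km = 0.106 × 12.0 = 1.27 nM.
Then v = 12.0 × 0.331/(1.27 + 0.331) = 2.48 mM/s.

2.48 mM/s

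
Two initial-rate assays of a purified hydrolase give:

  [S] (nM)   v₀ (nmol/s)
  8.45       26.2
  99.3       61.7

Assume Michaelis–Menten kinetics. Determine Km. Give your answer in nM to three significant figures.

In reciprocal form, 1/v = (Km/Vmax)·(1/[S]) + 1/Vmax. The two points give (1/[S], 1/v) = (0.1183, 0.03817) and (0.01007, 0.01621).
Slope = (0.03817 − 0.01621)/(0.1183 − 0.01007) = 0.2028; intercept = 0.03817 − 0.2028×0.1183 = 0.01416.
Vmax = 1/intercept = 70.6 nmol/s; Km = slope × Vmax = 0.2028 × 70.6 = 14.3 nM.

14.3 nM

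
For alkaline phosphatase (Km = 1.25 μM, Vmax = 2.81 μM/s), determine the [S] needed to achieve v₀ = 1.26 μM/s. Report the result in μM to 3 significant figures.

1.02 μM

The required fractional saturation is v/Vmax = 1.26/2.81 = 0.4484.
Then [S]/(Km+[S]) = 0.4484 ⇒ [S] = 1.25 × 0.4484/(1 − 0.4484) = 1.02 μM.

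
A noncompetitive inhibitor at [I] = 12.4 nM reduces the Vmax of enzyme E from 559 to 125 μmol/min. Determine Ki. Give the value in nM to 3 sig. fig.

Noncompetitive: Vmax,app = Vmax/α with α = 1 + [I]/Ki.
α = Vmax/Vmax,app = 559/125 = 4.472.
Since α = 1 + [I]/Ki, [I]/Ki = 4.472 − 1 = 3.472 and Ki = 12.4/3.472 = 3.57 nM.

3.57 nM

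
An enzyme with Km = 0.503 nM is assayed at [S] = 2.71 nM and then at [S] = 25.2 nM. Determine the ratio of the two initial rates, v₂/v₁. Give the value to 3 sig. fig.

Since Vmax cancels, v₂/v₁ = [S]₂(Km+[S]₁) / [S]₁(Km+[S]₂).
= 25.2×(0.503+2.71) / (2.71×(0.503+25.2)) = 80.97/69.66 = 1.16.

1.16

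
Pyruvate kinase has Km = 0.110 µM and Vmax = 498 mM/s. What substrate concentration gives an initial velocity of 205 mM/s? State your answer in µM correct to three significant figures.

The required fractional saturation is v/Vmax = 205/498 = 0.4116.
Then [S]/(Km+[S]) = 0.4116 ⇒ [S] = 0.110 × 0.4116/(1 − 0.4116) = 0.0770 µM.

0.0770 µM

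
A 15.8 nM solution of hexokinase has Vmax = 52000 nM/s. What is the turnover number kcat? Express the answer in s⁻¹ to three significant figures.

kcat = Vmax/[E]total = 52000 nM/s / 15.8 nM = 3290 s⁻¹.

3290 s⁻¹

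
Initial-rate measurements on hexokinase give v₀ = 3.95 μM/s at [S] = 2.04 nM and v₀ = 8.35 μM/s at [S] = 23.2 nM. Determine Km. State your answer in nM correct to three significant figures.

From v = Vmax[S]/(Km+[S]), each point gives Vmax = v(Km+[S])/[S].
Equating: 3.95(Km+2.04)/2.04 = 8.35(Km+23.2)/23.2.
1.936·Km + 3.95 = 0.3599·Km + 8.35, so (1.936 − 0.3599)·Km = 8.35 − 3.95.
Km = 4.400/1.576 = 2.79 nM; then Vmax = 3.95(2.79+2.04)/2.04 = 9.35 μM/s.

2.79 nM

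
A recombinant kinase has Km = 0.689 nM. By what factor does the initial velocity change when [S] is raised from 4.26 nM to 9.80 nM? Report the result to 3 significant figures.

1.09

The fractional saturations are [S]/(Km+[S]) = 4.26/4.949 = 0.8608 and 9.80/10.49 = 0.9343.
v₂/v₁ is just their ratio: 0.9343/0.8608 = 1.09.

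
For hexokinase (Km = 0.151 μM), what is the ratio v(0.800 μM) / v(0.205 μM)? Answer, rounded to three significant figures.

The fractional saturations are [S]/(Km+[S]) = 0.205/0.3560 = 0.5758 and 0.800/0.9510 = 0.8412.
v₂/v₁ is just their ratio: 0.8412/0.5758 = 1.46.

1.46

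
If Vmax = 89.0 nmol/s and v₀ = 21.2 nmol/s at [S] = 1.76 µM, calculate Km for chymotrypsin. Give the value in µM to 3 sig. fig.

5.63 µM

From v = Vmax[S]/(Km+[S]), Km = [S](Vmax − v)/v.
Km = 1.76 × (89.0 − 21.2) / 21.2 = 119.3/21.2 = 5.63 µM.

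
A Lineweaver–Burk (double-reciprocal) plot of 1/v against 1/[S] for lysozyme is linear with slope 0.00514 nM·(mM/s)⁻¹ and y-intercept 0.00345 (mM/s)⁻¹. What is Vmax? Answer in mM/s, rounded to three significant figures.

290 mM/s

The y-intercept of a Lineweaver–Burk plot equals 1/Vmax, so Vmax = 1/0.00345 = 290 mM/s.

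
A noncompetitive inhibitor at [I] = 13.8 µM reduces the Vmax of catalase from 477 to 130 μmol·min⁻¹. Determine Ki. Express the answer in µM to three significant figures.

5.17 µM

Noncompetitive: Vmax,app = Vmax/α with α = 1 + [I]/Ki.
α = Vmax/Vmax,app = 477/130 = 3.669.
Since α = 1 + [I]/Ki, [I]/Ki = 3.669 − 1 = 2.669 and Ki = 13.8/2.669 = 5.17 µM.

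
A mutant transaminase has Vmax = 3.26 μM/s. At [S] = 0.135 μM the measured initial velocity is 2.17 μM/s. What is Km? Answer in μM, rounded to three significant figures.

v/Vmax = 2.17/3.26 = 0.6656 = [S]/(Km+[S]).
So Km + [S] = [S]/0.6656 = 0.2028 μM, giving Km = 0.2028 − 0.135 = 0.0678 μM.

0.0678 μM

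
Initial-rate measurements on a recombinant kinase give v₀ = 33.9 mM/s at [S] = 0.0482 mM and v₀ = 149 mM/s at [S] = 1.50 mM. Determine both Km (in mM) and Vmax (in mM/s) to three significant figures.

In reciprocal form, 1/v = (Km/Vmax)·(1/[S]) + 1/Vmax. The two points give (1/[S], 1/v) = (20.75, 0.02950) and (0.6667, 0.006711).
Slope = (0.02950 − 0.006711)/(20.75 − 0.6667) = 0.001135; intercept = 0.02950 − 0.001135×20.75 = 0.005955.
Vmax = 1/intercept = 168 mM/s; Km = slope × Vmax = 0.001135 × 168 = 0.191 mM.

Km = 0.191 mM; Vmax = 168 mM/s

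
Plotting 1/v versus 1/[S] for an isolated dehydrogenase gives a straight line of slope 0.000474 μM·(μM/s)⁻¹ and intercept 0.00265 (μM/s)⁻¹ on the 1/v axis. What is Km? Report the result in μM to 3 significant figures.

0.179 μM

y-intercept = 1/Vmax ⇒ Vmax = 377 μM/s; slope = Km/Vmax ⇒ Km = slope × Vmax.
Km = 0.000474 × 377 = 0.179 μM.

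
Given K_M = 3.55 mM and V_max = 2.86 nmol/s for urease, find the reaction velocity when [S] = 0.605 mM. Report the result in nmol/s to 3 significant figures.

0.416 nmol/s

[S]/(Km+[S]) = 0.605/4.155 = 0.1456, the fractional saturation.
v = 0.1456 × Vmax = 0.1456 × 2.86 = 0.416 nmol/s.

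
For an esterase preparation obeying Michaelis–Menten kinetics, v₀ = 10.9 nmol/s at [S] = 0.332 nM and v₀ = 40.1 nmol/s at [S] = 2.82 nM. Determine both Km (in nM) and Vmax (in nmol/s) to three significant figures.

From v = Vmax[S]/(Km+[S]), each point gives Vmax = v(Km+[S])/[S].
Equating: 10.9(Km+0.332)/0.332 = 40.1(Km+2.82)/2.82.
32.83·Km + 10.9 = 14.22·Km + 40.1, so (32.83 − 14.22)·Km = 40.1 − 10.9.
Km = 29.20/18.61 = 1.57 nM; then Vmax = 10.9(1.57+0.332)/0.332 = 62.4 nmol/s.

Km = 1.57 nM; Vmax = 62.4 nmol/s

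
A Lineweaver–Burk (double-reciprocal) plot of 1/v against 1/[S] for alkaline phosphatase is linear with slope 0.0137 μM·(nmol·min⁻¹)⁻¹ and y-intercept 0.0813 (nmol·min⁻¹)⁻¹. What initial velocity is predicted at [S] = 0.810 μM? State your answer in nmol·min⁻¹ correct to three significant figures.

10.2 nmol·min⁻¹

The y-intercept is 1/Vmax, so Vmax = 1/0.0813 = 12.3 nmol·min⁻¹.
The slope is Km/Vmax, so Km = 0.0137 × 12.3 = 0.169 μM.
Then v = 12.3 × 0.810/(0.169 + 0.810) = 10.2 nmol·min⁻¹.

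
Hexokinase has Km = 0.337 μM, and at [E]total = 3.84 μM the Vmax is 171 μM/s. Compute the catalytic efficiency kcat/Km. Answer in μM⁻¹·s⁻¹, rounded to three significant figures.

kcat = Vmax/[E]total = 171/3.84 = 44.5 s⁻¹.
kcat/Km = 44.5/0.337 = 132 μM⁻¹·s⁻¹.

132 μM⁻¹·s⁻¹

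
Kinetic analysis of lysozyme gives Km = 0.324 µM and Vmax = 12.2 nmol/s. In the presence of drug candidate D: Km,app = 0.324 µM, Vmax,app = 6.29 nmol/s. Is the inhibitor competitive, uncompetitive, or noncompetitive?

Vmax decreases (12.2 → 6.29 nmol/s) while Km is unchanged — pure noncompetitive inhibition.

noncompetitive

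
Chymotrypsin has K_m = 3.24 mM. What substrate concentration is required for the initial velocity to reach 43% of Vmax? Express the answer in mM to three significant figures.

v/Vmax = [S]/(Km+[S]) = 0.43, so [S] = Km·0.43/(1 − 0.43) = 3.24 × 0.7544.
[S] = 2.44 mM.

2.44 mM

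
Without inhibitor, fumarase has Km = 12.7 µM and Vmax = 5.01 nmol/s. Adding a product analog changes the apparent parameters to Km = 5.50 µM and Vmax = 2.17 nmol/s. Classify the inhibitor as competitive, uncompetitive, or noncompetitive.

Both Km and Vmax decrease by the same factor (~2.31-fold) — characteristic of uncompetitive inhibition.

uncompetitive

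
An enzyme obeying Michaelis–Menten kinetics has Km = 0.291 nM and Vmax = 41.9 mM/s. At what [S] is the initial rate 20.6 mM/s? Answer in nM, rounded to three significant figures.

0.281 nM

The required fractional saturation is v/Vmax = 20.6/41.9 = 0.4916.
Then [S]/(Km+[S]) = 0.4916 ⇒ [S] = 0.291 × 0.4916/(1 − 0.4916) = 0.281 nM.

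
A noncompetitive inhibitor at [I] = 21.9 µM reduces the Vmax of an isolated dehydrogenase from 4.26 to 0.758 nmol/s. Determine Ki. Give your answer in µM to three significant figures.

4.74 µM

Noncompetitive: Vmax,app = Vmax/α with α = 1 + [I]/Ki.
α = Vmax/Vmax,app = 4.26/0.758 = 5.620.
Since α = 1 + [I]/Ki, [I]/Ki = 5.620 − 1 = 4.620 and Ki = 21.9/4.620 = 4.74 µM.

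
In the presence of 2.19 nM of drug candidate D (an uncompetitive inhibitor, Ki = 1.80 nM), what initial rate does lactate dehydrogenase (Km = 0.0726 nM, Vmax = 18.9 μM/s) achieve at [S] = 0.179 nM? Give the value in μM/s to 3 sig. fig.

7.21 μM/s

With α = 1 + [I]/Ki = 1 + 2.19/1.80 = 2.217, the uncompetitive rate law is v = (Vmax/α)·[S] / (Km/α + [S]).
v = (18.9/2.217)×0.179 / (0.0726/2.217 + 0.179) = 1.526/0.2118 = 7.21 μM/s.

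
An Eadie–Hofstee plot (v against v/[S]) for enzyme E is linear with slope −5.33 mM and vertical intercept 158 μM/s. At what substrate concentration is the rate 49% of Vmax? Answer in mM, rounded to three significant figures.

The Eadie–Hofstee slope gives Km = 5.33 mM (slope = −Km).
v/Vmax = [S]/(Km+[S]) = 0.49 ⇒ [S] = Km·0.49/(1−0.49) = 5.33 × 0.9608 = 5.12 mM.

5.12 mM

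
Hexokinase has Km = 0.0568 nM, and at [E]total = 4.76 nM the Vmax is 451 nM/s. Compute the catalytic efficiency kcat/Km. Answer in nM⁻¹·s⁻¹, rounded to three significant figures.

1670 nM⁻¹·s⁻¹

kcat = Vmax/[E]total = 451/4.76 = 94.7 s⁻¹.
kcat/Km = 94.7/0.0568 = 1670 nM⁻¹·s⁻¹.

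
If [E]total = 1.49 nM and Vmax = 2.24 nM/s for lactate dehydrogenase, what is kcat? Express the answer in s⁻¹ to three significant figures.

1.50 s⁻¹

kcat = Vmax/[E]total = 2.24 nM/s / 1.49 nM = 1.50 s⁻¹.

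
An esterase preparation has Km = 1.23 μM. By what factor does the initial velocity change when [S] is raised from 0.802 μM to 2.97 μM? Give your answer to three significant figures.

1.79

The fractional saturations are [S]/(Km+[S]) = 0.802/2.032 = 0.3947 and 2.97/4.200 = 0.7071.
v₂/v₁ is just their ratio: 0.7071/0.3947 = 1.79.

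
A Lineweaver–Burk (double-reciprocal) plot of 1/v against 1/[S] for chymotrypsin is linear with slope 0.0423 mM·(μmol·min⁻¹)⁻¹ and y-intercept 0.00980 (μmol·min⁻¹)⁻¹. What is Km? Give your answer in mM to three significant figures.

y-intercept = 1/Vmax ⇒ Vmax = 102 μmol·min⁻¹; slope = Km/Vmax ⇒ Km = slope × Vmax.
Km = 0.0423 × 102 = 4.32 mM.

4.32 mM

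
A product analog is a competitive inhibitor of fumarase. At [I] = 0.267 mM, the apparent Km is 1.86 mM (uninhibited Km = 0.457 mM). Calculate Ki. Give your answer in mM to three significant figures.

Competitive: Km,app = α·Km with α = 1 + [I]/Ki.
α = Km,app/Km = 1.86/0.457 = 4.070.
Ki = [I]/(α − 1) = 0.267/3.070 = 0.0870 mM.

0.0870 mM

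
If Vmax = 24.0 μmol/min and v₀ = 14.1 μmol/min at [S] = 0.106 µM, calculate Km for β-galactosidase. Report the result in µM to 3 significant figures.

0.0744 µM

From v = Vmax[S]/(Km+[S]), Km = [S](Vmax − v)/v.
Km = 0.106 × (24.0 − 14.1) / 14.1 = 1.049/14.1 = 0.0744 µM.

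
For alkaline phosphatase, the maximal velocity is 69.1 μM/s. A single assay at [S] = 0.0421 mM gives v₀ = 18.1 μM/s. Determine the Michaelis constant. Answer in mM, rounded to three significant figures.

From v = Vmax[S]/(Km+[S]), Km = [S](Vmax − v)/v.
Km = 0.0421 × (69.1 − 18.1) / 18.1 = 2.147/18.1 = 0.119 mM.

0.119 mM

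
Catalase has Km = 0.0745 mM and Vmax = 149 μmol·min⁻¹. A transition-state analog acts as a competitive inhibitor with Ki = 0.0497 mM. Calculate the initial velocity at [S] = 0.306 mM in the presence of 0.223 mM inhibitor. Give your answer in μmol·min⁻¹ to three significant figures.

With α = 1 + [I]/Ki = 1 + 0.223/0.0497 = 5.487, the competitive rate law is v = Vmax[S] / (αKm + [S]).
v = 149×0.306 / (5.487×0.0745 + 0.306) = 45.59/0.7148 = 63.8 μmol·min⁻¹.

63.8 μmol·min⁻¹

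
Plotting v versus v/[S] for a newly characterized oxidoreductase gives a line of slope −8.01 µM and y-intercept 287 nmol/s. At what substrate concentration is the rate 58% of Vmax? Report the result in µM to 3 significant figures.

The Eadie–Hofstee slope gives Km = 8.01 µM (slope = −Km).
v/Vmax = [S]/(Km+[S]) = 0.58 ⇒ [S] = Km·0.58/(1−0.58) = 8.01 × 1.381 = 11.1 µM.

11.1 µM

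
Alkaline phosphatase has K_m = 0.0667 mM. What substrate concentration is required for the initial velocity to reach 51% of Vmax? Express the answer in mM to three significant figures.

0.0694 mM

v/Vmax = [S]/(Km+[S]) = 0.51, so [S] = Km·0.51/(1 − 0.51) = 0.0667 × 1.041.
[S] = 0.0694 mM.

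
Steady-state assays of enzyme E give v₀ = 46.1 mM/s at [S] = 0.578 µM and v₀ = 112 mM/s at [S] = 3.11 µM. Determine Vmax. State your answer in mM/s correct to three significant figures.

In reciprocal form, 1/v = (Km/Vmax)·(1/[S]) + 1/Vmax. The two points give (1/[S], 1/v) = (1.730, 0.02169) and (0.3215, 0.008929).
Slope = (0.02169 − 0.008929)/(1.730 − 0.3215) = 0.009061; intercept = 0.02169 − 0.009061×1.730 = 0.006015.
Vmax = 1/intercept = 166 mM/s; Km = slope × Vmax = 0.009061 × 166 = 1.51 µM.

166 mM/s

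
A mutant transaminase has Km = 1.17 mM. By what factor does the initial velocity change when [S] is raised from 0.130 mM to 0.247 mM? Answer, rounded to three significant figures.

The fractional saturations are [S]/(Km+[S]) = 0.130/1.300 = 0.1000 and 0.247/1.417 = 0.1743.
v₂/v₁ is just their ratio: 0.1743/0.1000 = 1.74.

1.74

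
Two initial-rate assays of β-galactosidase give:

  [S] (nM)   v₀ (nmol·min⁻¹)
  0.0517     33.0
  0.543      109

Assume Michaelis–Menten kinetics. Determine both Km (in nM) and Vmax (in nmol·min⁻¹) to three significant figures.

Km = 0.174 nM; Vmax = 144 nmol·min⁻¹

In reciprocal form, 1/v = (Km/Vmax)·(1/[S]) + 1/Vmax. The two points give (1/[S], 1/v) = (19.34, 0.03030) and (1.842, 0.009174).
Slope = (0.03030 − 0.009174)/(19.34 − 1.842) = 0.001207; intercept = 0.03030 − 0.001207×19.34 = 0.006951.
Vmax = 1/intercept = 144 nmol·min⁻¹; Km = slope × Vmax = 0.001207 × 144 = 0.174 nM.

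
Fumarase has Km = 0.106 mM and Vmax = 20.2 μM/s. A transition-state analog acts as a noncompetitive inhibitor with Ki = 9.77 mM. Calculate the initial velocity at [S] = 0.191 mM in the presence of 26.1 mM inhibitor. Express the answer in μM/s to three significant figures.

With α = 1 + [I]/Ki = 1 + 26.1/9.77 = 3.671, the noncompetitive rate law is v = (Vmax/α)·[S] / (Km + [S]).
v = (20.2/3.671)×0.191 / (0.106 + 0.191) = 1.051/0.2970 = 3.54 μM/s.

3.54 μM/s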